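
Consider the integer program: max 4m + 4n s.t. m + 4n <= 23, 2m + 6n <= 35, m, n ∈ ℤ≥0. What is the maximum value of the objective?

68

(m,n)=(17,0): 1·17+4·0=17≤23, 2·17+6·0=34≤35, objective 68.
(m,n)=(16,0): 1·16+4·0=16≤23, 2·16+6·0=32≤35, objective 64.
No feasible integer point exceeds 68.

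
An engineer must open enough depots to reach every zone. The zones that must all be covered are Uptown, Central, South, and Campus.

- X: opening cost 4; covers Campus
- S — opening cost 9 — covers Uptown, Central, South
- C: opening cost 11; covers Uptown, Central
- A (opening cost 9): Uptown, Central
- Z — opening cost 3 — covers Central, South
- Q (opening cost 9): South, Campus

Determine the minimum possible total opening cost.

The greedy cost-per-new-zone heuristic would pick Z, X, and S for 16, but a cheaper cover exists.
Choose X and S: together they cover Uptown, Central, South, Campus — every zone.
Total opening cost: 4 + 9 = 13.
No cover costs less than 13.

13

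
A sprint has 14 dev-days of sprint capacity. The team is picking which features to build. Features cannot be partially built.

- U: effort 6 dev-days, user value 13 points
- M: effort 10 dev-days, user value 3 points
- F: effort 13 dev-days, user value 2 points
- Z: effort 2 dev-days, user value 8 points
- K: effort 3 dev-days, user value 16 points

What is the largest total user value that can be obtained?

37

Take U, Z, and K: effort 6 + 2 + 3 = 11 ≤ 14, user value 13 + 8 + 16 = 37.
No other feasible combination does better.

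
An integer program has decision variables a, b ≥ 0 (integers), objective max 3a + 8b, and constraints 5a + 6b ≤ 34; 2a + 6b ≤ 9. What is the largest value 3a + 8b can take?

The continuous relaxation peaks at (4.5, 0) with value 13.50; rounding to a feasible lattice point costs some objective.
(a,b)=(4,0): 5·4+6·0=20≤34, 2·4+6·0=8≤9, objective 12.
(a,b)=(3,0): 5·3+6·0=15≤34, 2·3+6·0=6≤9, objective 9.
No feasible integer point exceeds 12.

12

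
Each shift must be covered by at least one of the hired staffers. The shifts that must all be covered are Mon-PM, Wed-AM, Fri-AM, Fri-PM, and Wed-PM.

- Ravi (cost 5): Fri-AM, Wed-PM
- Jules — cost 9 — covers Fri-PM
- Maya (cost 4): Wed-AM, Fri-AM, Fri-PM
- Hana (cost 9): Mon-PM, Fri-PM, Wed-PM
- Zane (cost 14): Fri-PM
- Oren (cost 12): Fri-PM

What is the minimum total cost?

13

This is an integer covering problem.
Choose Maya and Hana: together they cover Mon-PM, Wed-AM, Fri-AM, Fri-PM, Wed-PM — every shift.
Total cost: 4 + 9 = 13.
No cover costs less than 13.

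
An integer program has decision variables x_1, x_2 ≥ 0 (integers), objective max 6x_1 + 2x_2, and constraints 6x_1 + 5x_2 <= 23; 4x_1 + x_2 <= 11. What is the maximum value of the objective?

(x_1,x_2)=(2,2): 6·2+5·2=22≤23, 4·2+1·2=10≤11, objective 16.
(x_1,x_2)=(2,1): 6·2+5·1=17≤23, 4·2+1·1=9≤11, objective 14.
(x_1,x_2)=(2,0): 6·2+5·0=12≤23, 4·2+1·0=8≤11, objective 12.
No feasible integer point exceeds 16.

16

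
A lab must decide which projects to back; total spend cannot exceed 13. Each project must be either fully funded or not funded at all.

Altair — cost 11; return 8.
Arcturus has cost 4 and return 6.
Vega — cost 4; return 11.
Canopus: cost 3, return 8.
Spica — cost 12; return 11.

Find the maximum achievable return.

Allowing fractional choices, the relaxed optimum would be about 26.8, but projects are indivisible.
Arcturus + Vega: cost 4 + 4 = 8 ≤ 13, return 6 + 11 = 17.
Arcturus + Vega + Canopus: cost 4 + 4 + 3 = 11 ≤ 13, return 6 + 11 + 8 = 25.
Vega + Canopus: cost 4 + 3 = 7 ≤ 13, return 11 + 8 = 19.
Best is Arcturus, Vega, and Canopus with total return 25.

25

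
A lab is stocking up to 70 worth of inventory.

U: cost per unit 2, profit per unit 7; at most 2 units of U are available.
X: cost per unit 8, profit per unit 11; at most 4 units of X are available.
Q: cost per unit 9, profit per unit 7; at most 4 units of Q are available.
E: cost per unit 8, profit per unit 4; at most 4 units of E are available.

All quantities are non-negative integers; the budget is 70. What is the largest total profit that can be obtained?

80

This is a bounded integer knapsack.
2×U, 4×X, 2×Q, and 2×E: cost 70 ≤ 70, profit 2·7 + 4·11 + 2·7 + 2·4 = 80.
1×U, 4×X, and 4×Q: cost 70 ≤ 70, profit 1·7 + 4·11 + 4·7 = 79.
Best is 80.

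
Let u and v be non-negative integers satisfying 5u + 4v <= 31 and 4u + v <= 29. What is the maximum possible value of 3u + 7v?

49

(u,v)=(0,7): 5·0+4·7=28≤31, 4·0+1·7=7≤29, objective 49.
(u,v)=(1,6): 5·1+4·6=29≤31, 4·1+1·6=10≤29, objective 45.
(u,v)=(0,6): 5·0+4·6=24≤31, 4·0+1·6=6≤29, objective 42.
The best lattice point is (0,7), giving 49.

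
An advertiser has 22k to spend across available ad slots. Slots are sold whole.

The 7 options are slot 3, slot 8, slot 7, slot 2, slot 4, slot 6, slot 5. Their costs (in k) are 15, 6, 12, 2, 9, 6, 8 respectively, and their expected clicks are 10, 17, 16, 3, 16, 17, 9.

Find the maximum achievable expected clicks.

50

Take slot 8, slot 4, and slot 6: cost 6 + 9 + 6 = 21 ≤ 22, expected clicks 17 + 16 + 17 = 50.
No other feasible combination does better.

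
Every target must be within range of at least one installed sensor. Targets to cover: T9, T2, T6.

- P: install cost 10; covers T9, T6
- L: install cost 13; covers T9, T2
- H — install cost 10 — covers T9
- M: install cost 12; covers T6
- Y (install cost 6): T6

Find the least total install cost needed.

Choose L and Y: together they cover T9, T2, T6 — every target.
Total install cost: 13 + 6 = 19.

19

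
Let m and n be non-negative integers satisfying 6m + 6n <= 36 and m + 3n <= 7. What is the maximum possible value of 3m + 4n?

18

(m,n)=(6,0) is feasible, giving 18.
(m,n)=(4,1) is feasible, giving 16.
No feasible integer point exceeds 18.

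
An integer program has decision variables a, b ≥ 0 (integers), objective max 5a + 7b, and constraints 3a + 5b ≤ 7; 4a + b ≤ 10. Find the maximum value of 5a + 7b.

(a,b)=(2,0) is feasible, giving 10.
(a,b)=(1,0) is feasible, giving 5.
The best lattice point is (2,0), giving 10.

10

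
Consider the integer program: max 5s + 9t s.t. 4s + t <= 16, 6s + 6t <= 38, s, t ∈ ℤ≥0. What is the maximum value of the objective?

The continuous relaxation peaks at (0, 6.33) with value 57.00; rounding to a feasible lattice point costs some objective.
(s,t)=(0,6): 4·0+1·6=6≤16, 6·0+6·6=36≤38, objective 54.
(s,t)=(1,5): 4·1+1·5=9≤16, 6·1+6·5=36≤38, objective 50.
(s,t)=(0,5): 4·0+1·5=5≤16, 6·0+6·5=30≤38, objective 45.
The best lattice point is (0,6), giving 54.

54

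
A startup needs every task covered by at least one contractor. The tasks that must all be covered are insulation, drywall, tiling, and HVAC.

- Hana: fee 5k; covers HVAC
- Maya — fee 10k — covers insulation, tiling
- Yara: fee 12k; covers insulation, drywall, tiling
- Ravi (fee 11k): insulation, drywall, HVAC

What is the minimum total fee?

Choose Hana and Yara: together they cover insulation, drywall, tiling, HVAC — every task.
Total fee: 5 + 12 = 17.

17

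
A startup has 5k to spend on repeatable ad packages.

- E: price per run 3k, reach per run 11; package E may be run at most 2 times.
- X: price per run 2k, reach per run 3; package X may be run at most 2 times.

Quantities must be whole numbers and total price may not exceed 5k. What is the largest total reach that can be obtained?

Take 1×E and 1×X: price 5 ≤ 5, reach 1·11 + 1·3 = 14.
No other integer combination yields more.

14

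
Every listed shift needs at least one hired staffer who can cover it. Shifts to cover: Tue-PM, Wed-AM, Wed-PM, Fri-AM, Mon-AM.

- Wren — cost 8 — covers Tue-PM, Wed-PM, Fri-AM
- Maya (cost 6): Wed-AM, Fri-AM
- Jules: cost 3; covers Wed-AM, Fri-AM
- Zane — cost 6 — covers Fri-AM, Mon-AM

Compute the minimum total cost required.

17

Choose Wren, Jules, and Zane: together they cover Tue-PM, Wed-AM, Wed-PM, Fri-AM, Mon-AM — every shift.
Total cost: 8 + 3 + 6 = 17.
No cover costs less than 17.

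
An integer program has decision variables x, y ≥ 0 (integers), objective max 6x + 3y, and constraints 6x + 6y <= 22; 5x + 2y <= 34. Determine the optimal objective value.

Relaxing integrality, the LP optimum is 22.00 at (x,y) = (3.67, 0), which is not an integer point.
(x,y)=(3,0): 6·3+6·0=18≤22, 5·3+2·0=15≤34, objective 18.
(x,y)=(2,1): 6·2+6·1=18≤22, 5·2+2·1=12≤34, objective 15.
(x,y)=(2,0): 6·2+6·0=12≤22, 5·2+2·0=10≤34, objective 12.
Maximum is 18 at (x,y)=(3,0).

18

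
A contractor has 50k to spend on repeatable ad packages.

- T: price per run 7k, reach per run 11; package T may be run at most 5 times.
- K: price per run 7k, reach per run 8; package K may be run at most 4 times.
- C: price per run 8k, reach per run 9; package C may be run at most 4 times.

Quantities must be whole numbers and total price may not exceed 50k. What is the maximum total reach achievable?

This is a bounded integer knapsack.
Take 5×T, 1×K, and 1×C: price 50 ≤ 50, reach 5·11 + 1·8 + 1·9 = 72.
T has the best ratio (11/7) and is taken to its limit of 5; remaining capacity is filled optimally with the others.

72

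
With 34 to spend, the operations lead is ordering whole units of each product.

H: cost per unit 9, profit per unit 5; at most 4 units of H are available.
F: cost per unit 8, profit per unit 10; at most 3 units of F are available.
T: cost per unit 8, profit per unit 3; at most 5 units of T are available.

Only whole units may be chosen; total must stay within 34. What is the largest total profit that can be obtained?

F has the best ratio (10/8); taking only F gives at most 3×10 = 30 (stopped by the supply cap of 3).
Mixing does better — 1×H and 3×F: cost 33 ≤ 34, profit 1·5 + 3·10 = 35.

35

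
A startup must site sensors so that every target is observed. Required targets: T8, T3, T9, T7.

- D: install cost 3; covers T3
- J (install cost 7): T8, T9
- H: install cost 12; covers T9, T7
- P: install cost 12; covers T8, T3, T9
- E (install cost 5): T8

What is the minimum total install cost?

20

The greedy cost-per-new-target heuristic would pick D, J, and H for 22, but a cheaper cover exists.
Choose D, H, and E: together they cover T8, T3, T9, T7 — every target.
Total install cost: 3 + 12 + 5 = 20.
No cover costs less than 20.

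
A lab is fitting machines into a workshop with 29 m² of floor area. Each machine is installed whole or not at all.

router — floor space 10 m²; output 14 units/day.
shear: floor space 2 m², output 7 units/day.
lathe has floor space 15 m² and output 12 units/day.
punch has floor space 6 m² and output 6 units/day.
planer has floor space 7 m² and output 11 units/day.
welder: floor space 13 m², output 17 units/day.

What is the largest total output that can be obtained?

Take shear, punch, planer, and welder: floor space 2 + 6 + 7 + 13 = 28 ≤ 29, output 7 + 6 + 11 + 17 = 41.
No other feasible combination does better.

41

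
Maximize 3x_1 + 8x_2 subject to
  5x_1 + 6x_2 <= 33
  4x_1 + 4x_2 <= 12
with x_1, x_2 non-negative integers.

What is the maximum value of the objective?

24

(x_1,x_2)=(0,3): 5·0+6·3=18≤33, 4·0+4·3=12≤12, objective 24.
(x_1,x_2)=(1,2): 5·1+6·2=17≤33, 4·1+4·2=12≤12, objective 19.
(x_1,x_2)=(0,2): 5·0+6·2=12≤33, 4·0+4·2=8≤12, objective 16.
The best lattice point is (0,3), giving 24.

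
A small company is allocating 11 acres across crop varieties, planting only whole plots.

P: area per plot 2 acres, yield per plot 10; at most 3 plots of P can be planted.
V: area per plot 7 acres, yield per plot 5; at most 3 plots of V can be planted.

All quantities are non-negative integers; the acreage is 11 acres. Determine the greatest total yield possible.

Take 3×P: area 6 ≤ 11, yield 3·10 = 30.
P has the best ratio (10/2) and is taken to its limit of 3; remaining capacity is filled optimally with the others.

30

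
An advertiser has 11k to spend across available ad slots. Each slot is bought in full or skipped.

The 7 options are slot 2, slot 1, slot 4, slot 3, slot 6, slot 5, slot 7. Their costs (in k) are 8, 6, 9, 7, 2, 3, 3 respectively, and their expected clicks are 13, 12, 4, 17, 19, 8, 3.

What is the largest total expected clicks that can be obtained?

39

slot 1 + slot 6 + slot 5: cost 6 + 2 + 3 = 11 ≤ 11, expected clicks 12 + 19 + 8 = 39.
slot 3 + slot 6: cost 7 + 2 = 9 ≤ 11, expected clicks 17 + 19 = 36.
slot 1 + slot 6 + slot 7: cost 6 + 2 + 3 = 11 ≤ 11, expected clicks 12 + 19 + 3 = 34.
Best is slot 1, slot 6, and slot 5 with total expected clicks 39.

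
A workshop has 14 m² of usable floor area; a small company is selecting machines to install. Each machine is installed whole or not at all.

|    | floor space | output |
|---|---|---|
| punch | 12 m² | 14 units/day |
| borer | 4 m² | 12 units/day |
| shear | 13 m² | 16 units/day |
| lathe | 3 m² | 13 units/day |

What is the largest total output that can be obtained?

25

This is an integer program with binary decision variables.
borer + lathe: floor space 4 + 3 = 7 ≤ 14, output 12 + 13 = 25.
shear: floor space 13 ≤ 14, output 16.
Best is borer and lathe with total output 25.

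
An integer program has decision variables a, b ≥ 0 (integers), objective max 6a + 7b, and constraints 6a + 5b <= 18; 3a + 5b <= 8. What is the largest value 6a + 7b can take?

13

The continuous relaxation peaks at (2.67, 0) with value 16.00; rounding to a feasible lattice point costs some objective.
(a,b)=(1,1): 6·1+5·1=11≤18, 3·1+5·1=8≤8, objective 13.
(a,b)=(2,0): 6·2+5·0=12≤18, 3·2+5·0=6≤8, objective 12.
(a,b)=(0,1): 6·0+5·1=5≤18, 3·0+5·1=5≤8, objective 7.
(a,b)=(1,0): 6·1+5·0=6≤18, 3·1+5·0=3≤8, objective 6.
No feasible integer point exceeds 13.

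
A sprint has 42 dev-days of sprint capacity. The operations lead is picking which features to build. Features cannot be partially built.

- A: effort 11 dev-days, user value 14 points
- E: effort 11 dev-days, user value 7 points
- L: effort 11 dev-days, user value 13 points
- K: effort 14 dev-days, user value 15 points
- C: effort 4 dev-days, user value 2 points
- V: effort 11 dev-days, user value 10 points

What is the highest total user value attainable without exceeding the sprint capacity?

A + L + K: effort 11 + 11 + 14 = 36 ≤ 42, user value 14 + 13 + 15 = 42.
A + K + C + V: effort 11 + 14 + 4 + 11 = 40 ≤ 42, user value 14 + 15 + 2 + 10 = 41.
A + L + K + C: effort 11 + 11 + 14 + 4 = 40 ≤ 42, user value 14 + 13 + 15 + 2 = 44.
Best is A, L, K, and C with total user value 44.

44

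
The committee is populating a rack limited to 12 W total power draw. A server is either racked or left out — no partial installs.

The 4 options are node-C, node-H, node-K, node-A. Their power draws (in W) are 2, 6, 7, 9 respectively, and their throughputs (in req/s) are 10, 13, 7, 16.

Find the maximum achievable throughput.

This is an integer program with binary decision variables.
node-C + node-A: power draw 2 + 9 = 11 ≤ 12, throughput 10 + 16 = 26.
node-C + node-K: power draw 2 + 7 = 9 ≤ 12, throughput 10 + 7 = 17.
node-C + node-H: power draw 2 + 6 = 8 ≤ 12, throughput 10 + 13 = 23.
Best is node-C and node-A with total throughput 26.

26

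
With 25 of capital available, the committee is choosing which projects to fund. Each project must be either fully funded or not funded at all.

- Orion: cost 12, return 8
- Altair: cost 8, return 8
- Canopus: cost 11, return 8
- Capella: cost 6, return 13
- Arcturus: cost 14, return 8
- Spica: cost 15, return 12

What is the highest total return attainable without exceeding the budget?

29

Allowing fractional choices, the relaxed optimum would be about 29.8, but projects are indivisible.
Altair + Canopus + Capella: cost 8 + 11 + 6 = 25 ≤ 25, return 8 + 8 + 13 = 29.
Altair + Capella: cost 8 + 6 = 14 ≤ 25, return 8 + 13 = 21.
Capella + Spica: cost 6 + 15 = 21 ≤ 25, return 13 + 12 = 25.
Best is Altair, Canopus, and Capella with total return 29.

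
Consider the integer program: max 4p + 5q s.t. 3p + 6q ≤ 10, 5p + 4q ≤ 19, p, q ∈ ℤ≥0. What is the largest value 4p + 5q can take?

12

Relaxing integrality, the LP optimum is 13.33 at (p,q) = (3.33, 0), which is not an integer point.
(p,q)=(3,0): 3·3+6·0=9≤10, 5·3+4·0=15≤19, objective 12.
(p,q)=(2,0): 3·2+6·0=6≤10, 5·2+4·0=10≤19, objective 8.
Maximum is 12 at (p,q)=(3,0).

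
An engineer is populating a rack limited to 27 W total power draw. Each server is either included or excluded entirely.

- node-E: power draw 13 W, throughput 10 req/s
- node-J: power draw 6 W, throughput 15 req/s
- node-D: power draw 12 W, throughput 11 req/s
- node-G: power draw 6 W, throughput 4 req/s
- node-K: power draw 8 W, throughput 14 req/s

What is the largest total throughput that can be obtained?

40

Take node-J, node-D, and node-K: power draw 6 + 12 + 8 = 26 ≤ 27, throughput 15 + 11 + 14 = 40.
No other feasible combination does better.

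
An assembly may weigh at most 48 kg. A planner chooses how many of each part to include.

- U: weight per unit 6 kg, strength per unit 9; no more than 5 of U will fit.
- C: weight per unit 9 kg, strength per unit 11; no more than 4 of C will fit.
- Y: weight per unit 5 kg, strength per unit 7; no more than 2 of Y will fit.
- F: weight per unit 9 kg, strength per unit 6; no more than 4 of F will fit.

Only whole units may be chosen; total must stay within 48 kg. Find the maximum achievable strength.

67

5×U and 2×C: weight 48 ≤ 48, strength 5·9 + 2·11 = 67.
4×U, 2×C, and 1×Y: weight 47 ≤ 48, strength 4·9 + 2·11 + 1·7 = 65.
Best is 67.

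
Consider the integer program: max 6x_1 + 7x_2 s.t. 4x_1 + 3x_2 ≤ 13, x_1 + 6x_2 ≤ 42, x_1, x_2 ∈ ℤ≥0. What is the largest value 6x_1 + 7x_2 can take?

Relaxing integrality, the LP optimum is 30.33 at (x_1,x_2) = (0, 4.33), which is not an integer point.
(x_1,x_2)=(0,4): 4·0+3·4=12≤13, 1·0+6·4=24≤42, objective 28.
(x_1,x_2)=(1,3): 4·1+3·3=13≤13, 1·1+6·3=19≤42, objective 27.
No feasible integer point exceeds 28.

28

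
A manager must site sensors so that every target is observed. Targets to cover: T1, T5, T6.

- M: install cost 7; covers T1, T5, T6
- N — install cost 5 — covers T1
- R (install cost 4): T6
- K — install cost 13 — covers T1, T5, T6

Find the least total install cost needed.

This is a weighted set-cover instance.
M alone covers T1, T5, T6 — every target.
Total install cost: 7.
No cover costs less than 7.

7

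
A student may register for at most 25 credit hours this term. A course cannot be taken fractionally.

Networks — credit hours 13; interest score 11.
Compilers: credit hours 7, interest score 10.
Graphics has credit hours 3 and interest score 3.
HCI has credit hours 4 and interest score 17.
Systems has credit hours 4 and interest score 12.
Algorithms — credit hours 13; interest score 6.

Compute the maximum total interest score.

43

Allowing fractional choices, the relaxed optimum would be about 47.9, but courses are indivisible.
Networks + Graphics + HCI + Systems: credit hours 13 + 3 + 4 + 4 = 24 ≤ 25, interest score 11 + 3 + 17 + 12 = 43.
Networks + HCI + Systems: credit hours 13 + 4 + 4 = 21 ≤ 25, interest score 11 + 17 + 12 = 40.
Compilers + Graphics + HCI + Systems: credit hours 7 + 3 + 4 + 4 = 18 ≤ 25, interest score 10 + 3 + 17 + 12 = 42.
Best is Networks, Graphics, HCI, and Systems with total interest score 43.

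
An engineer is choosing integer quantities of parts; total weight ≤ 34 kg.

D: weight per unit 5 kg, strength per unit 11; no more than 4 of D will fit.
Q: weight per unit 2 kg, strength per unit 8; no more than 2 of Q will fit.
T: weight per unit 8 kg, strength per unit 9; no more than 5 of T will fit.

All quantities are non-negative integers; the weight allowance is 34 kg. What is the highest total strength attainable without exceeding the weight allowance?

69

This is a bounded integer knapsack.
Q has the best ratio (8/2); taking only Q gives at most 2×8 = 16 (stopped by the supply cap of 2).
Mixing does better — 4×D, 2×Q, and 1×T: weight 32 ≤ 34, strength 4·11 + 2·8 + 1·9 = 69.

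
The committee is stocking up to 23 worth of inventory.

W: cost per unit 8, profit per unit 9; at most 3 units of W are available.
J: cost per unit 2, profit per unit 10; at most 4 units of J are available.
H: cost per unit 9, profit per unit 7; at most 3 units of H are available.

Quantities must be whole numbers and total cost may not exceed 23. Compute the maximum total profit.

2×W and 3×J: cost 22 ≤ 23, profit 2·9 + 3·10 = 48.
1×W and 4×J: cost 16 ≤ 23, profit 1·9 + 4·10 = 49.
Best is 49.

49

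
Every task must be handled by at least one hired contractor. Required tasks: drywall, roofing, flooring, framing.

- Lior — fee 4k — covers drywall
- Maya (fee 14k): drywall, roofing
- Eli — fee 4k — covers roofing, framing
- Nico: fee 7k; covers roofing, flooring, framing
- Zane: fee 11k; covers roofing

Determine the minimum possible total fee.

The greedy cost-per-new-task heuristic would pick Eli, Lior, and Nico for 15, but a cheaper cover exists.
Choose Lior and Nico: together they cover drywall, roofing, flooring, framing — every task.
Total fee: 4 + 7 = 11.
No cover costs less than 11.

11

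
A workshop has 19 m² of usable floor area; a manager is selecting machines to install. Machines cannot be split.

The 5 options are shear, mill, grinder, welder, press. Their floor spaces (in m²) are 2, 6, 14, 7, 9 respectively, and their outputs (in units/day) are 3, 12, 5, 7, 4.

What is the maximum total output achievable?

22

mill + welder: floor space 6 + 7 = 13 ≤ 19, output 12 + 7 = 19.
shear + mill + press: floor space 2 + 6 + 9 = 17 ≤ 19, output 3 + 12 + 4 = 19.
shear + mill + welder: floor space 2 + 6 + 7 = 15 ≤ 19, output 3 + 12 + 7 = 22.
Best is shear, mill, and welder with total output 22.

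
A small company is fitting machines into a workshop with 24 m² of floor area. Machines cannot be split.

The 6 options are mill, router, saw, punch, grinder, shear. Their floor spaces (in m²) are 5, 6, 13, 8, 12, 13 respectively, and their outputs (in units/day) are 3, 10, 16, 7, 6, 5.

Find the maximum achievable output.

This is a 0-1 knapsack instance.
Allowing fractional choices, the relaxed optimum would be about 30.4, but machines are indivisible.
saw + punch: floor space 13 + 8 = 21 ≤ 24, output 16 + 7 = 23.
mill + router + saw: floor space 5 + 6 + 13 = 24 ≤ 24, output 3 + 10 + 16 = 29.
router + saw: floor space 6 + 13 = 19 ≤ 24, output 10 + 16 = 26.
Best is mill, router, and saw with total output 29.

29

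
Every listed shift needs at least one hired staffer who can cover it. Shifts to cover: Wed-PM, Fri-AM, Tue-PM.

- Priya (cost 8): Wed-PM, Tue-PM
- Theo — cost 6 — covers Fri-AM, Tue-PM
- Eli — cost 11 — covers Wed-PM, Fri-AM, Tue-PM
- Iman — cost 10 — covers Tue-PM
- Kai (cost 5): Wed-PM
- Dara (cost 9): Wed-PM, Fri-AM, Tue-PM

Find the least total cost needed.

The greedy cost-per-new-shift heuristic would pick Theo and Kai for 11, but a cheaper cover exists.
Dara alone covers Wed-PM, Fri-AM, Tue-PM — every shift.
Total cost: 9.
No cover costs less than 9.

9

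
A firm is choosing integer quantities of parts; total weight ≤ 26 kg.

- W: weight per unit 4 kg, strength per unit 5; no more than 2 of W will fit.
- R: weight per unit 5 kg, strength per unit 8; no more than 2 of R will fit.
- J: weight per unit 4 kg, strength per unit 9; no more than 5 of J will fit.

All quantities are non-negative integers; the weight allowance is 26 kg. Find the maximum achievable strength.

Take 1×R and 5×J: weight 25 ≤ 26, strength 1·8 + 5·9 = 53.
J has the best ratio (9/4) and is taken to its limit of 5; remaining capacity is filled optimally with the others.

53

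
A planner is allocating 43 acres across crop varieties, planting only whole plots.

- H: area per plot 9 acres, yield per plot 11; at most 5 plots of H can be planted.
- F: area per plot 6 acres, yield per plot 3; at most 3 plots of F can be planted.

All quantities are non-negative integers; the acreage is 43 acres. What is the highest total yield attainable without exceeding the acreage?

47

This is a bounded integer knapsack.
Take 4×H and 1×F: area 42 ≤ 43, yield 4·11 + 1·3 = 47.
No other integer combination yields more.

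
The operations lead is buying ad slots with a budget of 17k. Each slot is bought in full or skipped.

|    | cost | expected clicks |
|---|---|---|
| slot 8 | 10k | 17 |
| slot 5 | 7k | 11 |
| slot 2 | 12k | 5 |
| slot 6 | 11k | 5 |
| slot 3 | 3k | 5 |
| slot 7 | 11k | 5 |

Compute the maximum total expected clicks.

Take slot 8 and slot 5: cost 10 + 7 = 17 ≤ 17, expected clicks 17 + 11 = 28.
No other feasible combination does better.

28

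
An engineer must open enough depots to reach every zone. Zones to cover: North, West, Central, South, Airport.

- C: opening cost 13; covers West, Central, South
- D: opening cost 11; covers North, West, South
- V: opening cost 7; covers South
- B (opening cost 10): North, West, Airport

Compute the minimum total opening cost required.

23

Choose C and B: together they cover North, West, Central, South, Airport — every zone.
Total opening cost: 13 + 10 = 23.
No cover costs less than 23.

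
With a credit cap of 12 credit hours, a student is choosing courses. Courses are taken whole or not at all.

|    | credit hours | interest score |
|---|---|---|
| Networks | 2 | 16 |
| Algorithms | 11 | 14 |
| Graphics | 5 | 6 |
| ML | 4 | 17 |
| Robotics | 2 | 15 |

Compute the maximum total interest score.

48

This is a 0-1 knapsack instance.
Allowing fractional choices, the relaxed optimum would be about 53.1, but courses are indivisible.
Networks + Graphics + ML: credit hours 2 + 5 + 4 = 11 ≤ 12, interest score 16 + 6 + 17 = 39.
Networks + ML + Robotics: credit hours 2 + 4 + 2 = 8 ≤ 12, interest score 16 + 17 + 15 = 48.
Best is Networks, ML, and Robotics with total interest score 48.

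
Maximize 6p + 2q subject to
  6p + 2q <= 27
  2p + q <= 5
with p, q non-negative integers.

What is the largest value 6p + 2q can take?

(p,q)=(2,1) is feasible, giving 14.
(p,q)=(2,0) is feasible, giving 12.
(p,q)=(1,2) is feasible, giving 10.
No feasible integer point exceeds 14.

14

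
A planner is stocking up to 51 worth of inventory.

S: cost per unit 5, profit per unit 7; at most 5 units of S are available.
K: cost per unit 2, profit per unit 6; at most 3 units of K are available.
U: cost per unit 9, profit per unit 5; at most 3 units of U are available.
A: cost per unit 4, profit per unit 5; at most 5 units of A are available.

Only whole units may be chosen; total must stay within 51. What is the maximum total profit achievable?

5×S, 3×K, and 4×A: cost 47 ≤ 51, profit 5·7 + 3·6 + 4·5 = 73.
5×S, 3×K, and 5×A: cost 51 ≤ 51, profit 5·7 + 3·6 + 5·5 = 78.
Best is 78.

78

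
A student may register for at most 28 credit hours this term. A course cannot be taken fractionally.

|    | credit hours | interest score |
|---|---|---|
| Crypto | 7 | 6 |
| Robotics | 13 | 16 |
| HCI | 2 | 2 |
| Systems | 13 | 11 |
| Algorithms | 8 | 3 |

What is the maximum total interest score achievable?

29

Allowing fractional choices, the relaxed optimum would be about 29.1, but courses are indivisible.
Robotics + HCI + Systems: credit hours 13 + 2 + 13 = 28 ≤ 28, interest score 16 + 2 + 11 = 29.
Robotics + Systems: credit hours 13 + 13 = 26 ≤ 28, interest score 16 + 11 = 27.
Crypto + Robotics + Algorithms: credit hours 7 + 13 + 8 = 28 ≤ 28, interest score 6 + 16 + 3 = 25.
Best is Robotics, HCI, and Systems with total interest score 29.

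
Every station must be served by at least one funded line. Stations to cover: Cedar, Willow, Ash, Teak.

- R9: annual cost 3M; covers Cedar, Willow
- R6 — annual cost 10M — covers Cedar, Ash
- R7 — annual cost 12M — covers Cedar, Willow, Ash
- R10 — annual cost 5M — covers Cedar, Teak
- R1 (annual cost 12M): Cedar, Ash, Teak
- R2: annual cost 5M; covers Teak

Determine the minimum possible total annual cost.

Choose R9 and R1: together they cover Cedar, Willow, Ash, Teak — every station.
Total annual cost: 3 + 12 = 15.

15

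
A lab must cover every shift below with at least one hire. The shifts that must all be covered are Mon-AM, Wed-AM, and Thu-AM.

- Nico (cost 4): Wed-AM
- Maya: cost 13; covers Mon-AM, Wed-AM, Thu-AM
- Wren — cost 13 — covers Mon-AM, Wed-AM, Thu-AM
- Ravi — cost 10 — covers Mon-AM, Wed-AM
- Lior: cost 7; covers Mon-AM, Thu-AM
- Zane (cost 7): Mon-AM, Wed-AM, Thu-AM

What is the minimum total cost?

7

This is a weighted set-cover instance.
Zane alone covers Mon-AM, Wed-AM, Thu-AM — every shift.
Total cost: 7.
No cover costs less than 7.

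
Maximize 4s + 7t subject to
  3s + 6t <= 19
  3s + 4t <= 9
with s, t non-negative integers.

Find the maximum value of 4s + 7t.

14

Relaxing integrality, the LP optimum is 15.75 at (s,t) = (0, 2.25), which is not an integer point.
(s,t)=(0,2): 3·0+6·2=12≤19, 3·0+4·2=8≤9, objective 14.
(s,t)=(1,1): 3·1+6·1=9≤19, 3·1+4·1=7≤9, objective 11.
(s,t)=(0,1): 3·0+6·1=6≤19, 3·0+4·1=4≤9, objective 7.
Maximum is 14 at (s,t)=(0,2).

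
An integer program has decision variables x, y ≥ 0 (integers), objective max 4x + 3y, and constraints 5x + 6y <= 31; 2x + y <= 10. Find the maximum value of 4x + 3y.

20

(x,y)=(5,0) is feasible, giving 20.
(x,y)=(4,1) is feasible, giving 19.
The best lattice point is (5,0), giving 20.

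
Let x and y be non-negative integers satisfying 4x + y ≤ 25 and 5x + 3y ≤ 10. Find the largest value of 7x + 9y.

27

The continuous relaxation peaks at (0, 3.33) with value 30.00; rounding to a feasible lattice point costs some objective.
(x,y)=(0,3): 4·0+1·3=3≤25, 5·0+3·3=9≤10, objective 27.
(x,y)=(0,2): 4·0+1·2=2≤25, 5·0+3·2=6≤10, objective 18.
Maximum is 27 at (x,y)=(0,3).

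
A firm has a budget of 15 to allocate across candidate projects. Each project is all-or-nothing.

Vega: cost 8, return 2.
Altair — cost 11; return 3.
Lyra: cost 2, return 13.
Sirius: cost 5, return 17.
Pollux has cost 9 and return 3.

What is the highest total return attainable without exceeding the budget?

This is a 0-1 knapsack instance.
Take Vega, Lyra, and Sirius: cost 8 + 2 + 5 = 15 ≤ 15, return 2 + 13 + 17 = 32.
No other feasible combination does better.

32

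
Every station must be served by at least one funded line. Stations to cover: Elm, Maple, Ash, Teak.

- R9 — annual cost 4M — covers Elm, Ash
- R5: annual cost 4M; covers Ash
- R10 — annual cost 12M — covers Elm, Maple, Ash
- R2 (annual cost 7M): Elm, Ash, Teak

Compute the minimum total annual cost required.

The greedy cost-per-new-station heuristic would pick R9, R2, and R10 for 23, but a cheaper cover exists.
Choose R10 and R2: together they cover Elm, Maple, Ash, Teak — every station.
Total annual cost: 12 + 7 = 19.
No cover costs less than 19.

19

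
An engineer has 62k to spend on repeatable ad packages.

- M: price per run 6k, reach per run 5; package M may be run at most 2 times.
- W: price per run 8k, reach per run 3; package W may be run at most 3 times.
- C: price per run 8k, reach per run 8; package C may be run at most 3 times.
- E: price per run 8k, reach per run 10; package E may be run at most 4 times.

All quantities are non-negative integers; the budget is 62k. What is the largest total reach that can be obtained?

69

E has the best ratio (10/8); taking only E gives at most 4×10 = 40 (stopped by the supply cap of 4).
Mixing does better — 1×M, 3×C, and 4×E: price 62 ≤ 62, reach 1·5 + 3·8 + 4·10 = 69.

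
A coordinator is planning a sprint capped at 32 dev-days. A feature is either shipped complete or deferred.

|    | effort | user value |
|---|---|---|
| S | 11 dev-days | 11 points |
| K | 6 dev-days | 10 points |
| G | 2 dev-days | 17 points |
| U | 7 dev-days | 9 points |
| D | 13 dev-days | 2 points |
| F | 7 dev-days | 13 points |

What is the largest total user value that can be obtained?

51

This is an integer program with binary decision variables.
Take S, K, G, and F: effort 11 + 6 + 2 + 7 = 26 ≤ 32, user value 11 + 10 + 17 + 13 = 51.
No other feasible combination does better.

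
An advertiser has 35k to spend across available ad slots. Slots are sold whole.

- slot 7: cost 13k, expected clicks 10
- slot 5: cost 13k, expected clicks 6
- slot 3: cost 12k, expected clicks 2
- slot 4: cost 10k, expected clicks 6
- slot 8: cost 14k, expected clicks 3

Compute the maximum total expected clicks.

18

Allowing fractional choices, the relaxed optimum would be about 21.5, but ad slots are indivisible.
slot 7 + slot 3 + slot 4: cost 13 + 12 + 10 = 35 ≤ 35, expected clicks 10 + 2 + 6 = 18.
slot 7 + slot 4: cost 13 + 10 = 23 ≤ 35, expected clicks 10 + 6 = 16.
slot 7 + slot 5: cost 13 + 13 = 26 ≤ 35, expected clicks 10 + 6 = 16.
Best is slot 7, slot 3, and slot 4 with total expected clicks 18.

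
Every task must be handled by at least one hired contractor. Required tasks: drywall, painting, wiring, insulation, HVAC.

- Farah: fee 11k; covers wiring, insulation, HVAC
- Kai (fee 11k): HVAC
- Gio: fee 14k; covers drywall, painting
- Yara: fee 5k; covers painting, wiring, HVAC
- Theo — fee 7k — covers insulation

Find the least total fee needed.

This is a weighted set-cover instance.
The greedy cost-per-new-task heuristic would pick Yara, Theo, and Gio for 26, but a cheaper cover exists.
Choose Farah and Gio: together they cover drywall, painting, wiring, insulation, HVAC — every task.
Total fee: 11 + 14 = 25.
No cover costs less than 25.

25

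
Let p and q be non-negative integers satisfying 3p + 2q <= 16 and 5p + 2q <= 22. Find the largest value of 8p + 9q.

(p,q)=(0,8): 3·0+2·8=16≤16, 5·0+2·8=16≤22, objective 72.
(p,q)=(0,7): 3·0+2·7=14≤16, 5·0+2·7=14≤22, objective 63.
The best lattice point is (0,8), giving 72.

72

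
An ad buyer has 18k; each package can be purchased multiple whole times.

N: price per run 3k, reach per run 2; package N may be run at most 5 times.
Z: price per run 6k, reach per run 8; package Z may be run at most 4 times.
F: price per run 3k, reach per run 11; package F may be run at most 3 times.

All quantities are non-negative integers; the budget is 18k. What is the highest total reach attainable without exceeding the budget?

F has the best ratio (11/3); taking only F gives at most 3×11 = 33 (stopped by the supply cap of 3).
Mixing does better — 1×N, 1×Z, and 3×F: price 18 ≤ 18, reach 1·2 + 1·8 + 3·11 = 43.

43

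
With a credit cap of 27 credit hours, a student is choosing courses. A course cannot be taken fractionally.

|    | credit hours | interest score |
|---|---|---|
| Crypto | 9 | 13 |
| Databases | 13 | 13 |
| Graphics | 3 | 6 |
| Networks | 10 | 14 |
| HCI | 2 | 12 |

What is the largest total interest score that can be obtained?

Allowing fractional choices, the relaxed optimum would be about 48.0, but courses are indivisible.
Crypto + Networks + HCI: credit hours 9 + 10 + 2 = 21 ≤ 27, interest score 13 + 14 + 12 = 39.
Crypto + Graphics + Networks + HCI: credit hours 9 + 3 + 10 + 2 = 24 ≤ 27, interest score 13 + 6 + 14 + 12 = 45.
Crypto + Databases + Graphics + HCI: credit hours 9 + 13 + 3 + 2 = 27 ≤ 27, interest score 13 + 13 + 6 + 12 = 44.
Best is Crypto, Graphics, Networks, and HCI with total interest score 45.

45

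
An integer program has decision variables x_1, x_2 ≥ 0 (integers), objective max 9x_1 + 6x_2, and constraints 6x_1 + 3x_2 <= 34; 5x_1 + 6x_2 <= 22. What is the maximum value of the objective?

(x_1,x_2)=(4,0): 6·4+3·0=24≤34, 5·4+6·0=20≤22, objective 36.
(x_1,x_2)=(3,1): 6·3+3·1=21≤34, 5·3+6·1=21≤22, objective 33.
(x_1,x_2)=(3,0): 6·3+3·0=18≤34, 5·3+6·0=15≤22, objective 27.
Maximum is 36 at (x_1,x_2)=(4,0).

36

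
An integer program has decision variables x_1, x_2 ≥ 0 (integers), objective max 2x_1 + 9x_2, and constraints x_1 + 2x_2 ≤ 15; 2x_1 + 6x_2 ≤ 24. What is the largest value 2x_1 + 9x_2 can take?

36

(x_1,x_2)=(0,4) is feasible, giving 36.
(x_1,x_2)=(1,3) is feasible, giving 29.
No feasible integer point exceeds 36.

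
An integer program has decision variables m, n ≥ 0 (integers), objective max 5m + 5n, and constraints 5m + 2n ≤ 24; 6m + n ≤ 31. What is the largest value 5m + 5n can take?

(m,n)=(0,12): 5·0+2·12=24≤24, 6·0+1·12=12≤31, objective 60.
(m,n)=(0,11): 5·0+2·11=22≤24, 6·0+1·11=11≤31, objective 55.
No feasible integer point exceeds 60.

60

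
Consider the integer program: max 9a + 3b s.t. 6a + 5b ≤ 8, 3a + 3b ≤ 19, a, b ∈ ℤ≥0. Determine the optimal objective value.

9

(a,b)=(1,0) is feasible, giving 9.
(a,b)=(0,1) is feasible, giving 3.
(a,b)=(0,0) is feasible, giving 0.
Maximum is 9 at (a,b)=(1,0).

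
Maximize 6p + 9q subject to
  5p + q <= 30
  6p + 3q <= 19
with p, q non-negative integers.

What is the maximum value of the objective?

54

The continuous relaxation peaks at (0, 6.33) with value 57.00; rounding to a feasible lattice point costs some objective.
(p,q)=(0,6): 5·0+1·6=6≤30, 6·0+3·6=18≤19, objective 54.
(p,q)=(0,5): 5·0+1·5=5≤30, 6·0+3·5=15≤19, objective 45.
The best lattice point is (0,6), giving 54.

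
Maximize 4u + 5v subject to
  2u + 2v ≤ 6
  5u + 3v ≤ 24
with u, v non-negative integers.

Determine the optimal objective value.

(u,v)=(0,3): 2·0+2·3=6≤6, 5·0+3·3=9≤24, objective 15.
(u,v)=(1,2): 2·1+2·2=6≤6, 5·1+3·2=11≤24, objective 14.
(u,v)=(0,2): 2·0+2·2=4≤6, 5·0+3·2=6≤24, objective 10.
The best lattice point is (0,3), giving 15.

15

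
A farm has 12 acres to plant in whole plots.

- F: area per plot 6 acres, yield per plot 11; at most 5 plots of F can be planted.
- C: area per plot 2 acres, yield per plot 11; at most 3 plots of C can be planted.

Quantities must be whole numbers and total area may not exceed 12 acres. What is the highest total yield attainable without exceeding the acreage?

44

Take 1×F and 3×C: area 12 ≤ 12, yield 1·11 + 3·11 = 44.
C has the best ratio (11/2) and is taken to its limit of 3; remaining capacity is filled optimally with the others.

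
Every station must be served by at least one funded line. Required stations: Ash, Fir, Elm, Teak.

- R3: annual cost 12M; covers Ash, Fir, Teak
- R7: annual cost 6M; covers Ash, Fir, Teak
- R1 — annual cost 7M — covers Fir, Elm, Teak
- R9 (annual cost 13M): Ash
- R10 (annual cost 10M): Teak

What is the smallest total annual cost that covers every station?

13

Choose R7 and R1: together they cover Ash, Fir, Elm, Teak — every station.
Total annual cost: 6 + 7 = 13.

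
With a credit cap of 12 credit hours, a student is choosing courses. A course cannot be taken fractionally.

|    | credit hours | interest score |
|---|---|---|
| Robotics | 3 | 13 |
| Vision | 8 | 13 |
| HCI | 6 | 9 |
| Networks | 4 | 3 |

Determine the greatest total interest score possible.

Take Robotics and Vision: credit hours 3 + 8 = 11 ≤ 12, interest score 13 + 13 = 26.
No other feasible combination does better.

26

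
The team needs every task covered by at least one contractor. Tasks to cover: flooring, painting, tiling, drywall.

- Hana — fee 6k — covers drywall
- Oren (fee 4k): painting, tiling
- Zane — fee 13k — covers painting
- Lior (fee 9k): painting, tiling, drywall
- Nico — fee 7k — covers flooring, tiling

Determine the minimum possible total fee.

16

The greedy cost-per-new-task heuristic would pick Oren, Hana, and Nico for 17, but a cheaper cover exists.
Choose Lior and Nico: together they cover flooring, painting, tiling, drywall — every task.
Total fee: 9 + 7 = 16.
No cover costs less than 16.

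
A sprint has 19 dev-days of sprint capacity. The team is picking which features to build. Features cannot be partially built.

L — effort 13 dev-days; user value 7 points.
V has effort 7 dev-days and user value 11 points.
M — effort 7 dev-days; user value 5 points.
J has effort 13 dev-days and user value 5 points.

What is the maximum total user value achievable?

16

Allowing fractional choices, the relaxed optimum would be about 18.7, but features are indivisible.
V + M: effort 7 + 7 = 14 ≤ 19, user value 11 + 5 = 16.
V: effort 7 ≤ 19, user value 11.
Best is V and M with total user value 16.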